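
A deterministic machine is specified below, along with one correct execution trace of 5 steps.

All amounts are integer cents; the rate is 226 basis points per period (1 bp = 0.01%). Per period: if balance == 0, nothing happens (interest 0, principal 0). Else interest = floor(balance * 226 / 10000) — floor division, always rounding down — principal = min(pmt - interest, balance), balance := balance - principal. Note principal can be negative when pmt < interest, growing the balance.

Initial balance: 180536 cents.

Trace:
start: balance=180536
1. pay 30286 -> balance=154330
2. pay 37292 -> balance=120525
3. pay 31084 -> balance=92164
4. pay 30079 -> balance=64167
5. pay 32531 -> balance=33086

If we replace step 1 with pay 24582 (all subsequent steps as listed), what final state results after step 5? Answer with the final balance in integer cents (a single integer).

39324

(re-executing from step 1 with the substitution; state before step 1: balance=180536)
1. pay 24582 -> balance=160034
2. pay 37292 -> balance=126358
3. pay 31084 -> balance=98129
4. pay 30079 -> balance=70267
5. pay 32531 -> balance=39324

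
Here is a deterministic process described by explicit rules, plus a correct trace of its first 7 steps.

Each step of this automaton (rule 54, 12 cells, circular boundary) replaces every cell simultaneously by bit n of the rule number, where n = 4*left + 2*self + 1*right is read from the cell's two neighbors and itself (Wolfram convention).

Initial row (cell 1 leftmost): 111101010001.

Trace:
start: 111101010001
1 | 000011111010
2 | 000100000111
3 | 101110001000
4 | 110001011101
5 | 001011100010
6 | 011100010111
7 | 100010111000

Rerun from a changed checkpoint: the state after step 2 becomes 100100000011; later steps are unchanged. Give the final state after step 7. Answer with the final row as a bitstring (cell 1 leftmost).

state after step 2 := 100100000011
3 | 011110000100
4 | 100001001110
5 | 110011110001
6 | 001100001010
7 | 010010011111

010010011111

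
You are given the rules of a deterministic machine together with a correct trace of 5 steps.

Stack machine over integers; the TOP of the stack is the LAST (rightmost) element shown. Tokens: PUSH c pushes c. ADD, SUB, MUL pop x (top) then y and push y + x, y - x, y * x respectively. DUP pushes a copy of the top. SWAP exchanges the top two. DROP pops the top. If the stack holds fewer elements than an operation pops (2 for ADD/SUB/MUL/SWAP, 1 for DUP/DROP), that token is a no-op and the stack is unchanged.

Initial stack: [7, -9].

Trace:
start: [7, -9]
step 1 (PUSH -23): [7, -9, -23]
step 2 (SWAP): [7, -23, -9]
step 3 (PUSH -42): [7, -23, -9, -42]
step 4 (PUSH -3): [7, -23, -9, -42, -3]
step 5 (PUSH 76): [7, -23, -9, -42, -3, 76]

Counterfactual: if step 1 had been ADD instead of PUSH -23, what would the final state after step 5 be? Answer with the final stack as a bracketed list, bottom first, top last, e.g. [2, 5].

(re-executing from step 1 with the substitution; state before step 1: [7, -9])
step 1 (ADD): [-2]
step 2 (SWAP): [-2]
step 3 (PUSH -42): [-2, -42]
step 4 (PUSH -3): [-2, -42, -3]
step 5 (PUSH 76): [-2, -42, -3, 76]

[-2, -42, -3, 76]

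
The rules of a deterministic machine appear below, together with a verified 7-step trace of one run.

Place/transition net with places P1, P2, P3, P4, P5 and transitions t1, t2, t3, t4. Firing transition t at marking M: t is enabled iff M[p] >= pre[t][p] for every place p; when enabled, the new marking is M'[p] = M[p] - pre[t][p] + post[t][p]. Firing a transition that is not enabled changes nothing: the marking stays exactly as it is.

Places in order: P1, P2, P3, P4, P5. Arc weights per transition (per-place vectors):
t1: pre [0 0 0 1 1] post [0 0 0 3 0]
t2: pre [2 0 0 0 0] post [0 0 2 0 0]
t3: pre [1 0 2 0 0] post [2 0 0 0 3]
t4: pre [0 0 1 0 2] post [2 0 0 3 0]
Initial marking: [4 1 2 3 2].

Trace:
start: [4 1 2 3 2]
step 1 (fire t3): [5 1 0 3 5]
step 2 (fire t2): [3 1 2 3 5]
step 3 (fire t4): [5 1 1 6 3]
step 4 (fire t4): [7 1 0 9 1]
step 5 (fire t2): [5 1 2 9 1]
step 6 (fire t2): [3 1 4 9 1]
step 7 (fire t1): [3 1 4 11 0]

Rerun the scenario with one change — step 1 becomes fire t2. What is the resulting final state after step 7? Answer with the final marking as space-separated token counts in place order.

0 1 7 6 0

(re-executing from step 1 with the substitution; state before step 1: [4 1 2 3 2])
step 1 (fire t2): [2 1 4 3 2]
step 2 (fire t2): [0 1 6 3 2]
step 3 (fire t4): [2 1 5 6 0]
step 4 (fire t4): [2 1 5 6 0]
step 5 (fire t2): [0 1 7 6 0]
step 6 (fire t2): [0 1 7 6 0]
step 7 (fire t1): [0 1 7 6 0]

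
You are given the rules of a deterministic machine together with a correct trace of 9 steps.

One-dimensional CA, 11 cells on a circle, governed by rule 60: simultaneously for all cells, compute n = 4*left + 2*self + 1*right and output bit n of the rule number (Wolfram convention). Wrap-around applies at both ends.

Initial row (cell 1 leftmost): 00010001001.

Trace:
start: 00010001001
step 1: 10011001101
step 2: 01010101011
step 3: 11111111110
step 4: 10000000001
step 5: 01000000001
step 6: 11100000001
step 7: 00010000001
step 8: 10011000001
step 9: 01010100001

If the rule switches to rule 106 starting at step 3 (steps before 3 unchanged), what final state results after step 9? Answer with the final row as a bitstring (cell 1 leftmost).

(re-executing steps 3..9 under rule 106; state before step 3: 01010101011)
step 3: 10101010111
step 4: 11010101100
step 5: 11101011101
step 6: 00110110111
step 7: 01111111101
step 8: 11000000110
step 9: 11000001111

11000001111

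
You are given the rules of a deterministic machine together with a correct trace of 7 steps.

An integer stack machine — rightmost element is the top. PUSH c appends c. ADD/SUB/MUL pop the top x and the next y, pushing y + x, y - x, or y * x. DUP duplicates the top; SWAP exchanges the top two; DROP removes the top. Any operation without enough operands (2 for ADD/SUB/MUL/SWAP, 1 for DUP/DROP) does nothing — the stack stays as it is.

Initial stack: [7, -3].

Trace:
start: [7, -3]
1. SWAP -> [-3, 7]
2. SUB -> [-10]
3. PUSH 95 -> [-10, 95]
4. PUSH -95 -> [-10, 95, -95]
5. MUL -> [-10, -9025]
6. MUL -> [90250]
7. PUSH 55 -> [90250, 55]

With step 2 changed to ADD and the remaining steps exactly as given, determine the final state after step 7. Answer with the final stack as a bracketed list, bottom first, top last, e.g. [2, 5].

[-36100, 55]

(re-executing from step 2 with the substitution; state before step 2: [-3, 7])
2. ADD -> [4]
3. PUSH 95 -> [4, 95]
4. PUSH -95 -> [4, 95, -95]
5. MUL -> [4, -9025]
6. MUL -> [-36100]
7. PUSH 55 -> [-36100, 55]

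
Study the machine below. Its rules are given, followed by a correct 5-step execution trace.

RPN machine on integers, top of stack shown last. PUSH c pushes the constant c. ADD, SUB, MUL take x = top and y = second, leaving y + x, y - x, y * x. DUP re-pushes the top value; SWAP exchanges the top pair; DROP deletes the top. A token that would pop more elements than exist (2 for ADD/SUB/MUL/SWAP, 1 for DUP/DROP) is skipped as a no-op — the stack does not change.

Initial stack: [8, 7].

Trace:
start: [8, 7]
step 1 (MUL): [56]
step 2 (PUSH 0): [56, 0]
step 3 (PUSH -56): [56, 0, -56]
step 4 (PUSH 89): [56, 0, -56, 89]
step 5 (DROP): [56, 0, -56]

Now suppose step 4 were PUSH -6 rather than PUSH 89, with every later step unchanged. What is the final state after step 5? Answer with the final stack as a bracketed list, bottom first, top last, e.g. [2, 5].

[56, 0, -56]

(re-executing from step 4 with the substitution; state before step 4: [56, 0, -56])
step 4 (PUSH -6): [56, 0, -56, -6]
step 5 (DROP): [56, 0, -56]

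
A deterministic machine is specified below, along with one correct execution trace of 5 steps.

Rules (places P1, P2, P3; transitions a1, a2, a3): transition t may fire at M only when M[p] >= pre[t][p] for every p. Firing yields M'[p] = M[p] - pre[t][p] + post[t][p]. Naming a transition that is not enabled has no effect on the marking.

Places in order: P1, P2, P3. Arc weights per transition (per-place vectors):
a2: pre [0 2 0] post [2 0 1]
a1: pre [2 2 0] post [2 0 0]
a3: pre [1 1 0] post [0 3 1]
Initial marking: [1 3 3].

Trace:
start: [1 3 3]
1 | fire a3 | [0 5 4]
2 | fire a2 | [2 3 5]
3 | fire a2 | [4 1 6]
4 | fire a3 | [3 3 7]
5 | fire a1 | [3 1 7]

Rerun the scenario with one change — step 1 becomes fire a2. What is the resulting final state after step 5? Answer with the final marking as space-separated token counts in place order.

(re-executing from step 1 with the substitution; state before step 1: [1 3 3])
1 | fire a2 | [3 1 4]
2 | fire a2 | [3 1 4]
3 | fire a2 | [3 1 4]
4 | fire a3 | [2 3 5]
5 | fire a1 | [2 1 5]

2 1 5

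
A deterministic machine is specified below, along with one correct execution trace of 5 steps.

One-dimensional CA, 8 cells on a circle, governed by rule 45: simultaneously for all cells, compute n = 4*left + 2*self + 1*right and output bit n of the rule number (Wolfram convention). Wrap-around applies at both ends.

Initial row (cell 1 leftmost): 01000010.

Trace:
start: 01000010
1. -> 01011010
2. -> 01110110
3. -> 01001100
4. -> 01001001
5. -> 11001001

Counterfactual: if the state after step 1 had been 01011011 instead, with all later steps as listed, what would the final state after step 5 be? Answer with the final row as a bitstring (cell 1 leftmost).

00111110

state after step 1 := 01011011
2. -> 11110110
3. -> 10001101
4. -> 00101011
5. -> 00111110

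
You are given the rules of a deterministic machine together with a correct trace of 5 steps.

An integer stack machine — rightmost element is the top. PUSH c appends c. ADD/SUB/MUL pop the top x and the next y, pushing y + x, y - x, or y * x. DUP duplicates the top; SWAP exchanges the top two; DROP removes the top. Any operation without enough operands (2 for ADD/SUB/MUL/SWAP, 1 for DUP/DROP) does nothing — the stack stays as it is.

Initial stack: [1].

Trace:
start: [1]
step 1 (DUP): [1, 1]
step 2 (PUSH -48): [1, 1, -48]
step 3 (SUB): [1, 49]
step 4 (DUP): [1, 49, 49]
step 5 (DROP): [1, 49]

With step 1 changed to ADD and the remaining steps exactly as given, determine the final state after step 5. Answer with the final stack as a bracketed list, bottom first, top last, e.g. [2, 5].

[49]

(re-executing from step 1 with the substitution; state before step 1: [1])
step 1 (ADD): [1]
step 2 (PUSH -48): [1, -48]
step 3 (SUB): [49]
step 4 (DUP): [49, 49]
step 5 (DROP): [49]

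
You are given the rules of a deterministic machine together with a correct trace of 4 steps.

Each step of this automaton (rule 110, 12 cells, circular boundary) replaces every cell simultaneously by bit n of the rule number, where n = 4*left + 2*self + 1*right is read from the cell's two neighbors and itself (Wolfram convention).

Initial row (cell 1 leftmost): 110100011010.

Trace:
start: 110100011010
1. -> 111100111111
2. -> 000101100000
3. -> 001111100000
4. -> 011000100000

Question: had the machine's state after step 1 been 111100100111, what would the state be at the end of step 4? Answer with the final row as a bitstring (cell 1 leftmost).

011000000100

state after step 1 := 111100100111
2. -> 000101101100
3. -> 001111111100
4. -> 011000000100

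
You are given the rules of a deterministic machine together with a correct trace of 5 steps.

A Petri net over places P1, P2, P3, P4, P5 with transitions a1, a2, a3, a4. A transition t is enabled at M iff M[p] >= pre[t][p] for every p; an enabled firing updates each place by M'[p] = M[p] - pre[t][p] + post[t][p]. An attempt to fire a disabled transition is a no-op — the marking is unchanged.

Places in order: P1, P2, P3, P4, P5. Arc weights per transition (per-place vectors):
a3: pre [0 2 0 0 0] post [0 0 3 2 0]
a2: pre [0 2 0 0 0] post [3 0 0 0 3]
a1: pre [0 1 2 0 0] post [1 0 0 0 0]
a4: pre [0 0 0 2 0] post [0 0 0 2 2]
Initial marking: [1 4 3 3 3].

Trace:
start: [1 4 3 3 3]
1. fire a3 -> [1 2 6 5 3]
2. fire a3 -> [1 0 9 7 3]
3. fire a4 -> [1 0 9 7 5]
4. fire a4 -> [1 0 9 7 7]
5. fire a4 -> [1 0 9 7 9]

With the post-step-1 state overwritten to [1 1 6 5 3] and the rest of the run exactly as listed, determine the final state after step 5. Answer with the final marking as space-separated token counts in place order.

1 1 6 5 9

state after step 1 := [1 1 6 5 3]
2. fire a3 -> [1 1 6 5 3]
3. fire a4 -> [1 1 6 5 5]
4. fire a4 -> [1 1 6 5 7]
5. fire a4 -> [1 1 6 5 9]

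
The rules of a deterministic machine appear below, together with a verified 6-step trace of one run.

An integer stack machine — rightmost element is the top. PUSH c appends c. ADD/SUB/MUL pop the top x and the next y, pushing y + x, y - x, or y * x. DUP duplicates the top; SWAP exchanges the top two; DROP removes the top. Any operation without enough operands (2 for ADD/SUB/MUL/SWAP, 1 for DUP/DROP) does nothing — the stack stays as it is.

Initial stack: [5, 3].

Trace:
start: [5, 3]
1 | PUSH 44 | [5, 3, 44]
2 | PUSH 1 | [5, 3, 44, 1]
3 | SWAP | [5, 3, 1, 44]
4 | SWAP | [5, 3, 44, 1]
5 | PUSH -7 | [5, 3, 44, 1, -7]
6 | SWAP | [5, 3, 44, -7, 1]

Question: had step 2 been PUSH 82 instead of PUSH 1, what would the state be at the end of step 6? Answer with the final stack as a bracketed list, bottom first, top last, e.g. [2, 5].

(re-executing from step 2 with the substitution; state before step 2: [5, 3, 44])
2 | PUSH 82 | [5, 3, 44, 82]
3 | SWAP | [5, 3, 82, 44]
4 | SWAP | [5, 3, 44, 82]
5 | PUSH -7 | [5, 3, 44, 82, -7]
6 | SWAP | [5, 3, 44, -7, 82]

[5, 3, 44, -7, 82]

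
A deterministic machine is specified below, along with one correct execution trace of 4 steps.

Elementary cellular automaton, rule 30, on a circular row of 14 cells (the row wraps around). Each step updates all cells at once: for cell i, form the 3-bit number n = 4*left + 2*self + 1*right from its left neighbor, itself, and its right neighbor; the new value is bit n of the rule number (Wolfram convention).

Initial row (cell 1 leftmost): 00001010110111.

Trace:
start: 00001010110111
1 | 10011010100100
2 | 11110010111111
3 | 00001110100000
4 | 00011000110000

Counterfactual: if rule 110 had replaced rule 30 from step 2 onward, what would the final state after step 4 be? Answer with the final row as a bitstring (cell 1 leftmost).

00100001100000

(re-executing steps 2..4 under rule 110; state before step 2: 10011010100100)
2 | 10111111101101
3 | 11100000111111
4 | 00100001100000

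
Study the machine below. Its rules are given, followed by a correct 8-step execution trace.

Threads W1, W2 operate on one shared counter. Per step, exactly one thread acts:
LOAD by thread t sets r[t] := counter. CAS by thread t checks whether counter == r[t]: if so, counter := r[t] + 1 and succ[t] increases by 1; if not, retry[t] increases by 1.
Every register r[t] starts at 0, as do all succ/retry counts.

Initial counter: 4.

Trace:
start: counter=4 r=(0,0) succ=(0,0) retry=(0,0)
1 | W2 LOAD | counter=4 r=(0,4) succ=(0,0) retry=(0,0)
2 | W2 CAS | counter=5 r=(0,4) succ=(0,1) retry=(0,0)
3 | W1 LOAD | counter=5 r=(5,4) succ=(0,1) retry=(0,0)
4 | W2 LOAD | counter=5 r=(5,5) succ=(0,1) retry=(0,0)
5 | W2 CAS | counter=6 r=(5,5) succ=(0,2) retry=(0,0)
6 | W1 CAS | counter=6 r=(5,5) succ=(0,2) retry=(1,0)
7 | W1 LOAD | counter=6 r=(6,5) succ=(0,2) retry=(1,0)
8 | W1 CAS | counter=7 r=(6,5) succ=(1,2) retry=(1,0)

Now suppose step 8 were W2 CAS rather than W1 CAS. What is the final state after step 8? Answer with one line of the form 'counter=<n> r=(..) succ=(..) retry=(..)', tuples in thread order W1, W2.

counter=6 r=(6,5) succ=(0,2) retry=(1,1)

(re-executing from step 8 with the substitution; state before step 8: counter=6 r=(6,5) succ=(0,2) retry=(1,0))
8 | W2 CAS | counter=6 r=(6,5) succ=(0,2) retry=(1,1)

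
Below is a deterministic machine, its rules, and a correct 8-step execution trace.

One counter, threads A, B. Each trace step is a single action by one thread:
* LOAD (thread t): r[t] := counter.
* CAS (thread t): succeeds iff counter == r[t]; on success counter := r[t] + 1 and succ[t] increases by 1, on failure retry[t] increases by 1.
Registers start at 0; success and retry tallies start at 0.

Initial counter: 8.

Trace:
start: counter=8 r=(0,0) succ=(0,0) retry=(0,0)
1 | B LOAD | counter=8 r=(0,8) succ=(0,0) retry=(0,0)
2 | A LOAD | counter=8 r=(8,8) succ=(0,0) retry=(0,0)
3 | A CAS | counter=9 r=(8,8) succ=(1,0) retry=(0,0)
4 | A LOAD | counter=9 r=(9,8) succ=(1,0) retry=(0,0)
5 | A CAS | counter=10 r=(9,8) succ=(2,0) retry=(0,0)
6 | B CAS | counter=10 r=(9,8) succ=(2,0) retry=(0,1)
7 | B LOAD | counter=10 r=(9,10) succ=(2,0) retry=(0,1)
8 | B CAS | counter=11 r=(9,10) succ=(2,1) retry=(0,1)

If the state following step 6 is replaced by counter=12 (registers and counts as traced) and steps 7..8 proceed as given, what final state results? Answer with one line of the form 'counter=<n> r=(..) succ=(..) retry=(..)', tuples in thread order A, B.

counter=13 r=(9,12) succ=(2,1) retry=(0,1)

state after step 6 := counter=12 r=(9,8) succ=(2,0) retry=(0,1)
7 | B LOAD | counter=12 r=(9,12) succ=(2,0) retry=(0,1)
8 | B CAS | counter=13 r=(9,12) succ=(2,1) retry=(0,1)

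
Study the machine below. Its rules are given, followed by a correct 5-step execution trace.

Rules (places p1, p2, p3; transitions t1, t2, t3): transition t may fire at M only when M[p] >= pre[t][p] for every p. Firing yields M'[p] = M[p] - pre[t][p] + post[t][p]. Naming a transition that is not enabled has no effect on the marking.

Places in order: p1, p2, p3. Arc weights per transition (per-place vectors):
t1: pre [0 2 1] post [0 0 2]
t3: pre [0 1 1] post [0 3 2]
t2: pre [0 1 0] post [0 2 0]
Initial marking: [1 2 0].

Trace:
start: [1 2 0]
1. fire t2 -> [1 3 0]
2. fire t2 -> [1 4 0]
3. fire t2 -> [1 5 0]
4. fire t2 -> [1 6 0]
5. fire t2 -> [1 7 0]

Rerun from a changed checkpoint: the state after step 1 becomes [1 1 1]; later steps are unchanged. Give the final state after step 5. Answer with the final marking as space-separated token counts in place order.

1 5 1

state after step 1 := [1 1 1]
2. fire t2 -> [1 2 1]
3. fire t2 -> [1 3 1]
4. fire t2 -> [1 4 1]
5. fire t2 -> [1 5 1]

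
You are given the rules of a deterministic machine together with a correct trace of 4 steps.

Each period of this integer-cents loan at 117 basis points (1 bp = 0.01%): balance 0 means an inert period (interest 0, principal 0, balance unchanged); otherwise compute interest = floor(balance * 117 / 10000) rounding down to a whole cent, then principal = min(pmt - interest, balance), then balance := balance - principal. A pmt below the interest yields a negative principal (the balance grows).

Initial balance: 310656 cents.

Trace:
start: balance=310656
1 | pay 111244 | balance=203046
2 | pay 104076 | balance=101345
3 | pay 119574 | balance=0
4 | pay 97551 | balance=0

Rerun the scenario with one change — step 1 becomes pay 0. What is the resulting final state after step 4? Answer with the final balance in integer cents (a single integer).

(re-executing from step 1 with the substitution; state before step 1: balance=310656)
1 | pay 0 | balance=314290
2 | pay 104076 | balance=213891
3 | pay 119574 | balance=96819
4 | pay 97551 | balance=400

400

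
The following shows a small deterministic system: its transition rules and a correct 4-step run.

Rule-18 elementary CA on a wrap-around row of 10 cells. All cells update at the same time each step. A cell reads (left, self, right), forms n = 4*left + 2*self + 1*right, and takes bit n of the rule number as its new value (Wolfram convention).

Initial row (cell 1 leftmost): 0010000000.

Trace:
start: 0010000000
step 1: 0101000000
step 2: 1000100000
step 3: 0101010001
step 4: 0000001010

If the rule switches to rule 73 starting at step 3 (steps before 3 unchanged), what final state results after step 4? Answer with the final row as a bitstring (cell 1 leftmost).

1000101010

(re-executing steps 3..4 under rule 73; state before step 3: 1000100000)
step 3: 0010001110
step 4: 1000101010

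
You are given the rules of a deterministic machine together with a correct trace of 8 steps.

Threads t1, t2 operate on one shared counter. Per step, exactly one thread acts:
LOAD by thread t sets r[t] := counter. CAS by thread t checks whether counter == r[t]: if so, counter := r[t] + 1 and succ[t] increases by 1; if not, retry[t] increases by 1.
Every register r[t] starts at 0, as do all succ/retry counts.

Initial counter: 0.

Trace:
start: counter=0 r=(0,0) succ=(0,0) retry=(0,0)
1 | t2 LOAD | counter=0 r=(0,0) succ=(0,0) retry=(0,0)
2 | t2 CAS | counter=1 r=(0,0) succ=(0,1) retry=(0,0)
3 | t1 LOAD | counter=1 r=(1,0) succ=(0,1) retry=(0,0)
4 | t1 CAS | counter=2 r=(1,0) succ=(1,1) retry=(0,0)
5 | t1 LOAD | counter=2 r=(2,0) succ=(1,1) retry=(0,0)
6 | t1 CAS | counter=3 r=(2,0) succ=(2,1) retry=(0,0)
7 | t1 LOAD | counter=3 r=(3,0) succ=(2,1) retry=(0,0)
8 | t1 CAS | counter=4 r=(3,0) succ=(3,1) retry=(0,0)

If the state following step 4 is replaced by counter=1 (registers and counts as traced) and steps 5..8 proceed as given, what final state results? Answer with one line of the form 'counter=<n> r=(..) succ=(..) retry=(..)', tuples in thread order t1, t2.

counter=3 r=(2,0) succ=(3,1) retry=(0,0)

state after step 4 := counter=1 r=(1,0) succ=(1,1) retry=(0,0)
5 | t1 LOAD | counter=1 r=(1,0) succ=(1,1) retry=(0,0)
6 | t1 CAS | counter=2 r=(1,0) succ=(2,1) retry=(0,0)
7 | t1 LOAD | counter=2 r=(2,0) succ=(2,1) retry=(0,0)
8 | t1 CAS | counter=3 r=(2,0) succ=(3,1) retry=(0,0)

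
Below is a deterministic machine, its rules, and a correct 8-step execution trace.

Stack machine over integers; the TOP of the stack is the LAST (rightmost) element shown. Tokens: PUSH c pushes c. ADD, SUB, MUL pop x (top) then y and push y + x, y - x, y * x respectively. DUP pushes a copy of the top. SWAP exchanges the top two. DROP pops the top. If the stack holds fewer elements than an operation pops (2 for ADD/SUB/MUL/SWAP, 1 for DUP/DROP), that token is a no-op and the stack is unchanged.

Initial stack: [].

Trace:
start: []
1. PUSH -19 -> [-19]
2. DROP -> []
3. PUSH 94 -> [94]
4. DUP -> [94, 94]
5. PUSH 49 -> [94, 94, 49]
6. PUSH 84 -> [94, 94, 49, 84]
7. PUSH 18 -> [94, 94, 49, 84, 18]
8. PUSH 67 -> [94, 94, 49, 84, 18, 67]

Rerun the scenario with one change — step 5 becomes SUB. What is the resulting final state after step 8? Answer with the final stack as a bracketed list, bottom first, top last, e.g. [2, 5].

[0, 84, 18, 67]

(re-executing from step 5 with the substitution; state before step 5: [94, 94])
5. SUB -> [0]
6. PUSH 84 -> [0, 84]
7. PUSH 18 -> [0, 84, 18]
8. PUSH 67 -> [0, 84, 18, 67]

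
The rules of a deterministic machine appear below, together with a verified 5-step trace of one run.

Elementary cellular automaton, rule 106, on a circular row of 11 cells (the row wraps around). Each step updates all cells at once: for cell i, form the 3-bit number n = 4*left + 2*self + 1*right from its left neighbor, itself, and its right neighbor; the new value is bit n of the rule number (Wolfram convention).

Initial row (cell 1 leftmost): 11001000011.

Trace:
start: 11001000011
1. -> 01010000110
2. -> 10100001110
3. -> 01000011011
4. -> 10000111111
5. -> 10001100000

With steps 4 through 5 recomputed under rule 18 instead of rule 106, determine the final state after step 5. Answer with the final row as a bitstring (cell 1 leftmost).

(re-executing steps 4..5 under rule 18; state before step 4: 01000011011)
4. -> 00100100000
5. -> 01011010000

01011010000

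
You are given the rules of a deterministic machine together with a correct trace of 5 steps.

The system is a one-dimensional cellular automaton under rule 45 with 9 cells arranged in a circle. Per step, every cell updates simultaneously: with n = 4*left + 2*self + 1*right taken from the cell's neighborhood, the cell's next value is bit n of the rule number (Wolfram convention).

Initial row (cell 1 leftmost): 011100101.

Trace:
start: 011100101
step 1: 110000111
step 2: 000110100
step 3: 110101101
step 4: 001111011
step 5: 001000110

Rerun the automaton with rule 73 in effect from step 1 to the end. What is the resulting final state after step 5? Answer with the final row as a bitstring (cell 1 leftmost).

(re-executing steps 1..5 under rule 73; state before step 1: 011100101)
step 1: 010100000
step 2: 000001111
step 3: 011101001
step 4: 010100000
step 5: 000001111

000001111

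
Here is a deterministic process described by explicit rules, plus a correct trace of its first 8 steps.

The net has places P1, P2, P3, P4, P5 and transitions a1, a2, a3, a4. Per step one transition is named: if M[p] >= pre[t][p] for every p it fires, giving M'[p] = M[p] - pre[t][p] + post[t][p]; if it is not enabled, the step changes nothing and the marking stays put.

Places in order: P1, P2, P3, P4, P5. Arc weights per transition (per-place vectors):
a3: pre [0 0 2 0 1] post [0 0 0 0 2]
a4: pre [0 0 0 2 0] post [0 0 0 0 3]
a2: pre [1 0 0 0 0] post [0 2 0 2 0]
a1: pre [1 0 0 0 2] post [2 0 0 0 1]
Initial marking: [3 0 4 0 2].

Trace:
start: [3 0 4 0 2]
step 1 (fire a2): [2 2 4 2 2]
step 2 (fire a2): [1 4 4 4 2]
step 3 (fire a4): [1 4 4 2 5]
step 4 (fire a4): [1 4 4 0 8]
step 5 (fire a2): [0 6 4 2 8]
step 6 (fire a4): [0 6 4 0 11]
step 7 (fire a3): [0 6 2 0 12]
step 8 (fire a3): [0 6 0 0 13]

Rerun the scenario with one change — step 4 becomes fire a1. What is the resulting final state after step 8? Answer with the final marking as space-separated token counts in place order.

(re-executing from step 4 with the substitution; state before step 4: [1 4 4 2 5])
step 4 (fire a1): [2 4 4 2 4]
step 5 (fire a2): [1 6 4 4 4]
step 6 (fire a4): [1 6 4 2 7]
step 7 (fire a3): [1 6 2 2 8]
step 8 (fire a3): [1 6 0 2 9]

1 6 0 2 9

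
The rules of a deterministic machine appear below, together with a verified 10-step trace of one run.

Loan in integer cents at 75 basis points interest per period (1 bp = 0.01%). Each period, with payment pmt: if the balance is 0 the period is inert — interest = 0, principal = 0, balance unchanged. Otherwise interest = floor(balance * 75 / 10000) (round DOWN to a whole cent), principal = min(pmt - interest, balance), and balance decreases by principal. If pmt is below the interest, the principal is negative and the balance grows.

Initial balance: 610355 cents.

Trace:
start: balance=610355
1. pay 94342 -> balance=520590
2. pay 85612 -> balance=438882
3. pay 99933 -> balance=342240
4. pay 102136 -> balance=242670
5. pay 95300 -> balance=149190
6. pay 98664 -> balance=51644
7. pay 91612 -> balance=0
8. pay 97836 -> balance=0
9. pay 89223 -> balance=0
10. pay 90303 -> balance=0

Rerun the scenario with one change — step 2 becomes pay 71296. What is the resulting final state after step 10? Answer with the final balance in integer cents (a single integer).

(re-executing from step 2 with the substitution; state before step 2: balance=520590)
2. pay 71296 -> balance=453198
3. pay 99933 -> balance=356663
4. pay 102136 -> balance=257201
5. pay 95300 -> balance=163830
6. pay 98664 -> balance=66394
7. pay 91612 -> balance=0
8. pay 97836 -> balance=0
9. pay 89223 -> balance=0
10. pay 90303 -> balance=0

0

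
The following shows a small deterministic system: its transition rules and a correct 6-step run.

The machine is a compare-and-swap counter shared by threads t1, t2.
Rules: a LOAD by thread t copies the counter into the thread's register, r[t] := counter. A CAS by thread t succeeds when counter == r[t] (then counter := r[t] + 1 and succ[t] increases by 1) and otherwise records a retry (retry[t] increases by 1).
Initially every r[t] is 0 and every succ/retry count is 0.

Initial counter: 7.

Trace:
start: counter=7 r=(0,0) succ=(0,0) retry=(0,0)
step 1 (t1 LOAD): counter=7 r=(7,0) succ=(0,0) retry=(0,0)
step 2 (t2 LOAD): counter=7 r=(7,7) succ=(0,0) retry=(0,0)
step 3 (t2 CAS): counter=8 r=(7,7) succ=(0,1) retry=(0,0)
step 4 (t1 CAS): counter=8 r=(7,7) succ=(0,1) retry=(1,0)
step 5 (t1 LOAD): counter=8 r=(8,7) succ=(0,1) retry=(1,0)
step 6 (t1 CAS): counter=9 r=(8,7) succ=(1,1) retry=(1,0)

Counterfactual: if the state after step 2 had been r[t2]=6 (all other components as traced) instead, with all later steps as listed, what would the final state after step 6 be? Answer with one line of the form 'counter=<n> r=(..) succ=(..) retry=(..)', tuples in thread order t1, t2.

counter=9 r=(8,6) succ=(2,0) retry=(0,1)

state after step 2 := counter=7 r=(7,6) succ=(0,0) retry=(0,0)
step 3 (t2 CAS): counter=7 r=(7,6) succ=(0,0) retry=(0,1)
step 4 (t1 CAS): counter=8 r=(7,6) succ=(1,0) retry=(0,1)
step 5 (t1 LOAD): counter=8 r=(8,6) succ=(1,0) retry=(0,1)
step 6 (t1 CAS): counter=9 r=(8,6) succ=(2,0) retry=(0,1)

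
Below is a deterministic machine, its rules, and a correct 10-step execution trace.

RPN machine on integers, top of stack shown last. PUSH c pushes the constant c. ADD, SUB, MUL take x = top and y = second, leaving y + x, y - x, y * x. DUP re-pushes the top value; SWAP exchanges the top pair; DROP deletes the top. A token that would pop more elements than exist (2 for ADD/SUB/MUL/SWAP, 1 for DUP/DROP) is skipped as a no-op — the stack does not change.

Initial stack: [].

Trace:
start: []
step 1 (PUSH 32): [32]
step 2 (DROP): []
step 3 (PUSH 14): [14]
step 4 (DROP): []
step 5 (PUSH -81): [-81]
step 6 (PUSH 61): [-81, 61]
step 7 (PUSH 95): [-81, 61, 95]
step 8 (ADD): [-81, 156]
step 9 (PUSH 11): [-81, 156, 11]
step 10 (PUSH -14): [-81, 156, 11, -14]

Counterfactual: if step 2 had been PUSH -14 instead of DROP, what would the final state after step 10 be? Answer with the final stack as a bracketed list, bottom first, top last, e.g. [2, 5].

(re-executing from step 2 with the substitution; state before step 2: [32])
step 2 (PUSH -14): [32, -14]
step 3 (PUSH 14): [32, -14, 14]
step 4 (DROP): [32, -14]
step 5 (PUSH -81): [32, -14, -81]
step 6 (PUSH 61): [32, -14, -81, 61]
step 7 (PUSH 95): [32, -14, -81, 61, 95]
step 8 (ADD): [32, -14, -81, 156]
step 9 (PUSH 11): [32, -14, -81, 156, 11]
step 10 (PUSH -14): [32, -14, -81, 156, 11, -14]

[32, -14, -81, 156, 11, -14]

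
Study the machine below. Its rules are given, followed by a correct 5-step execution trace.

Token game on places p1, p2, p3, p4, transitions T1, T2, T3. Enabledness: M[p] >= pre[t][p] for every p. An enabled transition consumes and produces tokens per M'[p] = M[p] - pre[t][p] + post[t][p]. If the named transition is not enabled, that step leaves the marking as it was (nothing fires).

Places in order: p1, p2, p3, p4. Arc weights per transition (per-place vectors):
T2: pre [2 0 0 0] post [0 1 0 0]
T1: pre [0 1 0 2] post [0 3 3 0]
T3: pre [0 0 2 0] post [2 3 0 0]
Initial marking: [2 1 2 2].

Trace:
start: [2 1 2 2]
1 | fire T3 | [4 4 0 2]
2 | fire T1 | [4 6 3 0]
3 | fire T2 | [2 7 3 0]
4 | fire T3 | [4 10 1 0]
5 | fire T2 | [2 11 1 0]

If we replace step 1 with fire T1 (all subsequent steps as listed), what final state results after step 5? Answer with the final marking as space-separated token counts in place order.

(re-executing from step 1 with the substitution; state before step 1: [2 1 2 2])
1 | fire T1 | [2 3 5 0]
2 | fire T1 | [2 3 5 0]
3 | fire T2 | [0 4 5 0]
4 | fire T3 | [2 7 3 0]
5 | fire T2 | [0 8 3 0]

0 8 3 0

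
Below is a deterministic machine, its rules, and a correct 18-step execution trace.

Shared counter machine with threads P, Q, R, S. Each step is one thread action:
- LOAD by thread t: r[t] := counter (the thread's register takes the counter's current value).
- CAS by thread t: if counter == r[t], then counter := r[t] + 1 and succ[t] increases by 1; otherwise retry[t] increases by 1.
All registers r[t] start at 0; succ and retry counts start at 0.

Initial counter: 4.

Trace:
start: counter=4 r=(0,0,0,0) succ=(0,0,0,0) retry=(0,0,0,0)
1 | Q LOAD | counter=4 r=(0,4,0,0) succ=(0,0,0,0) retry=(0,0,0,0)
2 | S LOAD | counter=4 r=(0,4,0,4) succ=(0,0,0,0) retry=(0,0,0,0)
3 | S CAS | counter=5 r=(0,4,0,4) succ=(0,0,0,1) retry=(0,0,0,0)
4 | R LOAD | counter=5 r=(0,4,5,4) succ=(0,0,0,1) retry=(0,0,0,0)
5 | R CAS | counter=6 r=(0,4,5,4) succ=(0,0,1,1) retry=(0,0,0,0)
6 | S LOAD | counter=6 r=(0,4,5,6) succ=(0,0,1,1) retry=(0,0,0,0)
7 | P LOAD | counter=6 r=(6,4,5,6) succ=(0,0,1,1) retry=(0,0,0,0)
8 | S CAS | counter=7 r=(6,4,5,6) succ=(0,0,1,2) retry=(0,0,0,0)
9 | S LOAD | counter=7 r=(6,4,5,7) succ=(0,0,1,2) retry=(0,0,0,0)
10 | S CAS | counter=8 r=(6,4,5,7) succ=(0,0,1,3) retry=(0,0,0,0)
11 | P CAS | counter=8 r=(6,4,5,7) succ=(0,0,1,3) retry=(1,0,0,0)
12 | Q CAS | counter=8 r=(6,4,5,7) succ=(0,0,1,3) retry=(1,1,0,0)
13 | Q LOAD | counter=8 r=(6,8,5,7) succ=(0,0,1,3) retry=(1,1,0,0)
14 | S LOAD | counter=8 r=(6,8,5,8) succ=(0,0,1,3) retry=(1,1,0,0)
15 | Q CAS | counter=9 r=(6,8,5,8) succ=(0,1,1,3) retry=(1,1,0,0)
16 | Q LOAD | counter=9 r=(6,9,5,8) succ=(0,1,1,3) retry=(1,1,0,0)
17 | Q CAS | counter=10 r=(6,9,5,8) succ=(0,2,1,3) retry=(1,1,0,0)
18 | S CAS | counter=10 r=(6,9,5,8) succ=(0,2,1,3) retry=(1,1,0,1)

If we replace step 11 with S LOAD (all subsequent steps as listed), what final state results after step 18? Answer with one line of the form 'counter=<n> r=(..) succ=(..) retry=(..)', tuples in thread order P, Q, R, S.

counter=10 r=(6,9,5,8) succ=(0,2,1,3) retry=(0,1,0,1)

(re-executing from step 11 with the substitution; state before step 11: counter=8 r=(6,4,5,7) succ=(0,0,1,3) retry=(0,0,0,0))
11 | S LOAD | counter=8 r=(6,4,5,8) succ=(0,0,1,3) retry=(0,0,0,0)
12 | Q CAS | counter=8 r=(6,4,5,8) succ=(0,0,1,3) retry=(0,1,0,0)
13 | Q LOAD | counter=8 r=(6,8,5,8) succ=(0,0,1,3) retry=(0,1,0,0)
14 | S LOAD | counter=8 r=(6,8,5,8) succ=(0,0,1,3) retry=(0,1,0,0)
15 | Q CAS | counter=9 r=(6,8,5,8) succ=(0,1,1,3) retry=(0,1,0,0)
16 | Q LOAD | counter=9 r=(6,9,5,8) succ=(0,1,1,3) retry=(0,1,0,0)
17 | Q CAS | counter=10 r=(6,9,5,8) succ=(0,2,1,3) retry=(0,1,0,0)
18 | S CAS | counter=10 r=(6,9,5,8) succ=(0,2,1,3) retry=(0,1,0,1)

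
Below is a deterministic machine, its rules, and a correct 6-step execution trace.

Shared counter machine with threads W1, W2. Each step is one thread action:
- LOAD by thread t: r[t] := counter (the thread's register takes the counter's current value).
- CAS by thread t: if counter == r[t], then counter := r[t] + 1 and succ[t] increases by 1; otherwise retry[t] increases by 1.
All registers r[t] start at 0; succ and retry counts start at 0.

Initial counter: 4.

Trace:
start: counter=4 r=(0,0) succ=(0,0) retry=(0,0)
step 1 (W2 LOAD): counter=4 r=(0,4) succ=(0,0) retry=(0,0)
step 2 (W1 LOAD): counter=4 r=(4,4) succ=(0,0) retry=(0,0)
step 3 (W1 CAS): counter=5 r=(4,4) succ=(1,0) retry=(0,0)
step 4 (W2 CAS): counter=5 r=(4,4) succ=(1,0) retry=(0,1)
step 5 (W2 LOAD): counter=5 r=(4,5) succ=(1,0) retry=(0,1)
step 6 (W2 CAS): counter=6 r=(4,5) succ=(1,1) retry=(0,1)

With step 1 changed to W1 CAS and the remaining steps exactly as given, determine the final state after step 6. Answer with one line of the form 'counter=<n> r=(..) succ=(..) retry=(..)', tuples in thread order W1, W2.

counter=6 r=(4,5) succ=(1,1) retry=(1,1)

(re-executing from step 1 with the substitution; state before step 1: counter=4 r=(0,0) succ=(0,0) retry=(0,0))
step 1 (W1 CAS): counter=4 r=(0,0) succ=(0,0) retry=(1,0)
step 2 (W1 LOAD): counter=4 r=(4,0) succ=(0,0) retry=(1,0)
step 3 (W1 CAS): counter=5 r=(4,0) succ=(1,0) retry=(1,0)
step 4 (W2 CAS): counter=5 r=(4,0) succ=(1,0) retry=(1,1)
step 5 (W2 LOAD): counter=5 r=(4,5) succ=(1,0) retry=(1,1)
step 6 (W2 CAS): counter=6 r=(4,5) succ=(1,1) retry=(1,1)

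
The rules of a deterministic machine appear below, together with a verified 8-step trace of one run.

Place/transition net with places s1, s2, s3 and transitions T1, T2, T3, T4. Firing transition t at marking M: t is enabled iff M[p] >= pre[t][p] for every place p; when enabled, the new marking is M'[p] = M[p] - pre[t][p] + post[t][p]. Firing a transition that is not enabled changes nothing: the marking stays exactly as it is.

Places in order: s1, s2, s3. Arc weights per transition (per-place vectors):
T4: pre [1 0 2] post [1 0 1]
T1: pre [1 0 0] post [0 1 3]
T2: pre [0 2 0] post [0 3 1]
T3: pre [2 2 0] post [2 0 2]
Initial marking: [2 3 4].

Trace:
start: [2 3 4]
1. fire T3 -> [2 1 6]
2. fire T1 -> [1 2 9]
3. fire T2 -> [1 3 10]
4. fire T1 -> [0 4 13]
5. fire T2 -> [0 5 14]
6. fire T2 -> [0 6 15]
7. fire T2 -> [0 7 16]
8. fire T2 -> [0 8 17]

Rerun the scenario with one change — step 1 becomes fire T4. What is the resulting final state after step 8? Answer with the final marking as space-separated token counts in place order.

0 10 14

(re-executing from step 1 with the substitution; state before step 1: [2 3 4])
1. fire T4 -> [2 3 3]
2. fire T1 -> [1 4 6]
3. fire T2 -> [1 5 7]
4. fire T1 -> [0 6 10]
5. fire T2 -> [0 7 11]
6. fire T2 -> [0 8 12]
7. fire T2 -> [0 9 13]
8. fire T2 -> [0 10 14]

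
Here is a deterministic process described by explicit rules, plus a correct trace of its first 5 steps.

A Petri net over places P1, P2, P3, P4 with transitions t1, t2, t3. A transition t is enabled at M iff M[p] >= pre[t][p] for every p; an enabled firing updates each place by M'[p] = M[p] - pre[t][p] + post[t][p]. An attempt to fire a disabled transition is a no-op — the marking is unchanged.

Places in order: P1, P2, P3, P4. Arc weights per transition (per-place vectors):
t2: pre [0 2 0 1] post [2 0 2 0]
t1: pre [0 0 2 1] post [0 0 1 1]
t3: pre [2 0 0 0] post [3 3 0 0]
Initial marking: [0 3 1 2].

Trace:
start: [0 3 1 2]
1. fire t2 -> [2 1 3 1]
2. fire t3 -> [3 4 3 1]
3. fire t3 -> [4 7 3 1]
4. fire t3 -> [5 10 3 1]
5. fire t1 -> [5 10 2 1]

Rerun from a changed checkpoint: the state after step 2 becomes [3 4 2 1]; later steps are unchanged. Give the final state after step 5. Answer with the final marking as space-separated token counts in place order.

5 10 1 1

state after step 2 := [3 4 2 1]
3. fire t3 -> [4 7 2 1]
4. fire t3 -> [5 10 2 1]
5. fire t1 -> [5 10 1 1]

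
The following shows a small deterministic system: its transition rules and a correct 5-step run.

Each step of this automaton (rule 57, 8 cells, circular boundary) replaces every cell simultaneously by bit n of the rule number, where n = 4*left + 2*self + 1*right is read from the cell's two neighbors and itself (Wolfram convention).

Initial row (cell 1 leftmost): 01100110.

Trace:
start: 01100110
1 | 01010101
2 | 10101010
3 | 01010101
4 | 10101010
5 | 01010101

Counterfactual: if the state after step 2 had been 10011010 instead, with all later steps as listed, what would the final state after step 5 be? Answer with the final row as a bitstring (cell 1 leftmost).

01010101

state after step 2 := 10011010
3 | 01010101
4 | 10101010
5 | 01010101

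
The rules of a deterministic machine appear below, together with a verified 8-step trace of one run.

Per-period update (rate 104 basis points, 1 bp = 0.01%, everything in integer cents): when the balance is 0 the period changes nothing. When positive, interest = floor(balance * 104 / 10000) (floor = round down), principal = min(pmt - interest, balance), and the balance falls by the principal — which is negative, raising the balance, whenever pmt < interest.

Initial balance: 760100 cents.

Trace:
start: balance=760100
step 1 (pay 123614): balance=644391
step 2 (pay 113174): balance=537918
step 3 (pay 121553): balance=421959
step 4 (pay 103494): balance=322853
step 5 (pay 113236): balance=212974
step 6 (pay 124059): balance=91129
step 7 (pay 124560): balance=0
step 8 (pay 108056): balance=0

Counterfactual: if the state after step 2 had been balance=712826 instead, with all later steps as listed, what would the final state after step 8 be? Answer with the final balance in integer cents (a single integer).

45232

state after step 2 := balance=712826
step 3 (pay 121553): balance=598686
step 4 (pay 103494): balance=501418
step 5 (pay 113236): balance=393396
step 6 (pay 124059): balance=273428
step 7 (pay 124560): balance=151711
step 8 (pay 108056): balance=45232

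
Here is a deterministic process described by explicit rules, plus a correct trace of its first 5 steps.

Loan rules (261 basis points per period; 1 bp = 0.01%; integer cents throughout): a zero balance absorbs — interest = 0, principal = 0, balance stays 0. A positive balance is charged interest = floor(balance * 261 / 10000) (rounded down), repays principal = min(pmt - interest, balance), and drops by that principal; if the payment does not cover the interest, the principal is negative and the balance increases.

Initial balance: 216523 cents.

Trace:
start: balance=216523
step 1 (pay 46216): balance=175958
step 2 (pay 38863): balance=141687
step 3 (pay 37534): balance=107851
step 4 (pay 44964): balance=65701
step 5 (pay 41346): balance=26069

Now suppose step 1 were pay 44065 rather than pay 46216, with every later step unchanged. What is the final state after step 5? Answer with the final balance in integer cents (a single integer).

(re-executing from step 1 with the substitution; state before step 1: balance=216523)
step 1 (pay 44065): balance=178109
step 2 (pay 38863): balance=143894
step 3 (pay 37534): balance=110115
step 4 (pay 44964): balance=68025
step 5 (pay 41346): balance=28454

28454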